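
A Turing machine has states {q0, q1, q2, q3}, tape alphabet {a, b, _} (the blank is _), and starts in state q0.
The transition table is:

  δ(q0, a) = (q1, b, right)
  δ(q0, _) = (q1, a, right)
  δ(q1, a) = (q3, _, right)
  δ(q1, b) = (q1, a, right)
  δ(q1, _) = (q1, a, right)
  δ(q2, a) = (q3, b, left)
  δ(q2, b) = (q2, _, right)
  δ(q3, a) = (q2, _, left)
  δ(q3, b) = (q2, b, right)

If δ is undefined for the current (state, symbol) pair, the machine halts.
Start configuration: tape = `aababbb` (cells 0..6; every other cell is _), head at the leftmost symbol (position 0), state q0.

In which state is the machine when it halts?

q2

q0 | [a]ababbb_   read a → write b, move right, go to q1
q1 | b[a]babbb_   read a → write _, move right, go to q3
q3 | b_[b]abbb_   read b → write b, move right, go to q2
q2 | b_b[a]bbb_   read a → write b, move left, go to q3
q3 | b_[b]bbbb_   read b → write b, move right, go to q2
q2 | b_b[b]bbb_   read b → write _, move right, go to q2
q2 | b_b_[b]bb_   read b → write _, move right, go to q2
q2 | b_b__[b]b_   read b → write _, move right, go to q2
q2 | b_b___[b]_   read b → write _, move right, go to q2
q2 | b_b____[_]
No transition is defined for (q2, _); M halts in state q2.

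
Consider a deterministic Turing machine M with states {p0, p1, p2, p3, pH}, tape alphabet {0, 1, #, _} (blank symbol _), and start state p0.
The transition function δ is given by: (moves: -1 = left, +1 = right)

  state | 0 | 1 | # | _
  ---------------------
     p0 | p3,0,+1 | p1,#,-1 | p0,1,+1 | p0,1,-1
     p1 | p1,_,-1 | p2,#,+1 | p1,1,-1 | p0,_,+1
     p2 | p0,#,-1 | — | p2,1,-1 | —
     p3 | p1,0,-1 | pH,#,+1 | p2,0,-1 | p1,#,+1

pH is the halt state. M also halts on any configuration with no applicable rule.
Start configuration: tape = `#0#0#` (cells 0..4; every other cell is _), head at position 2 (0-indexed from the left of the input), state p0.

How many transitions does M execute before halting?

19

p0 | _#0[#]0#   read # → write 1, move +1, go to p0
p0 | _#01[0]#   read 0 → write 0, move +1, go to p3
p3 | _#010[#]   read # → write 0, move -1, go to p2
p2 | _#01[0]0   read 0 → write #, move -1, go to p0
p0 | _#0[1]#0   read 1 → write #, move -1, go to p1
p1 | _#[0]##0   read 0 → write _, move -1, go to p1
p1 | _[#]_##0   read # → write 1, move -1, go to p1
p1 | [_]1_##0   read _ → write _, move +1, go to p0
p0 | _[1]_##0   read 1 → write #, move -1, go to p1
p1 | [_]#_##0   read _ → write _, move +1, go to p0
p0 | _[#]_##0   read # → write 1, move +1, go to p0
p0 | _1[_]##0   read _ → write 1, move -1, go to p0
p0 | _[1]1##0   read 1 → write #, move -1, go to p1
p1 | [_]#1##0   read _ → write _, move +1, go to p0
p0 | _[#]1##0   read # → write 1, move +1, go to p0
p0 | _1[1]##0   read 1 → write #, move -1, go to p1
p1 | _[1]###0   read 1 → write #, move +1, go to p2
p2 | _#[#]##0   read # → write 1, move -1, go to p2
p2 | _[#]1##0   read # → write 1, move -1, go to p2
p2 | [_]11##0
M halts after 19 transitions.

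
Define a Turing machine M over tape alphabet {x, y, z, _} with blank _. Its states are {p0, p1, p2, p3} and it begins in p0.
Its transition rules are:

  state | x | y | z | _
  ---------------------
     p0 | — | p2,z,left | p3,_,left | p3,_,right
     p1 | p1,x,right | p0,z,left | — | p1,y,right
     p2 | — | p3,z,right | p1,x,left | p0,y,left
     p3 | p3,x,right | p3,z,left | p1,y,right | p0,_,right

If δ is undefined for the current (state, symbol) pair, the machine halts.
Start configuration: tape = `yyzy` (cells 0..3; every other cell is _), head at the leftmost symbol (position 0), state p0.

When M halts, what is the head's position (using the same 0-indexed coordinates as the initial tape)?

state=p0 head=0 tape=__[y]yzy   (p0,y)→(p2,z,left)
state=p2 head=-1 tape=_[_]zyzy   (p2,_)→(p0,y,left)
state=p0 head=-2 tape=[_]yzyzy   (p0,_)→(p3,_,right)
state=p3 head=-1 tape=_[y]zyzy   (p3,y)→(p3,z,left)
state=p3 head=-2 tape=[_]zzyzy   (p3,_)→(p0,_,right)
state=p0 head=-1 tape=_[z]zyzy   (p0,z)→(p3,_,left)
state=p3 head=-2 tape=[_]_zyzy   (p3,_)→(p0,_,right)
state=p0 head=-1 tape=_[_]zyzy   (p0,_)→(p3,_,right)
state=p3 head=0 tape=__[z]yzy   (p3,z)→(p1,y,right)
state=p1 head=1 tape=__y[y]zy   (p1,y)→(p0,z,left)
state=p0 head=0 tape=__[y]zzy   (p0,y)→(p2,z,left)
state=p2 head=-1 tape=_[_]zzzy   (p2,_)→(p0,y,left)
state=p0 head=-2 tape=[_]yzzzy   (p0,_)→(p3,_,right)
state=p3 head=-1 tape=_[y]zzzy   (p3,y)→(p3,z,left)
state=p3 head=-2 tape=[_]zzzzy   (p3,_)→(p0,_,right)
state=p0 head=-1 tape=_[z]zzzy   (p0,z)→(p3,_,left)
state=p3 head=-2 tape=[_]_zzzy   (p3,_)→(p0,_,right)
state=p0 head=-1 tape=_[_]zzzy   (p0,_)→(p3,_,right)
state=p3 head=0 tape=__[z]zzy   (p3,z)→(p1,y,right)
state=p1 head=1 tape=__y[z]zy
At halt the head is at cell 1.

1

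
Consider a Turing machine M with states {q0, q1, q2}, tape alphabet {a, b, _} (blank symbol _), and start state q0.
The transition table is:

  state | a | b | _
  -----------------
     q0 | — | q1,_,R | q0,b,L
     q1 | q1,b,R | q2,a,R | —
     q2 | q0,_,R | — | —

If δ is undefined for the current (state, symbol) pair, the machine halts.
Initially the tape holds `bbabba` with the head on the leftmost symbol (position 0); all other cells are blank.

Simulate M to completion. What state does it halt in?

state=q0 head=0 tape=[b]babba_   (q0,b)→(q1,_,R)
state=q1 head=1 tape=_[b]abba_   (q1,b)→(q2,a,R)
state=q2 head=2 tape=_a[a]bba_   (q2,a)→(q0,_,R)
state=q0 head=3 tape=_a_[b]ba_   (q0,b)→(q1,_,R)
state=q1 head=4 tape=_a__[b]a_   (q1,b)→(q2,a,R)
state=q2 head=5 tape=_a__a[a]_   (q2,a)→(q0,_,R)
state=q0 head=6 tape=_a__a_[_]   (q0,_)→(q0,b,L)
state=q0 head=5 tape=_a__a[_]b   (q0,_)→(q0,b,L)
state=q0 head=4 tape=_a__[a]bb
No transition is defined for (q0, a); M halts in state q0.

q0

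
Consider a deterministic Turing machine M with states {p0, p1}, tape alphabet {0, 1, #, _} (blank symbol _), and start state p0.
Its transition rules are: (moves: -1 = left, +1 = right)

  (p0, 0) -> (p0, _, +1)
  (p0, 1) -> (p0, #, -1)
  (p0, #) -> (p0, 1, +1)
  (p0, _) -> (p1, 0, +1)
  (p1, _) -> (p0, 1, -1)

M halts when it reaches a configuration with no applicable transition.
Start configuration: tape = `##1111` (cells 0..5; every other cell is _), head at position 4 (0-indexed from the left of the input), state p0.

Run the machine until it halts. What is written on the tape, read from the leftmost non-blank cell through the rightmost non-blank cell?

state=p0 head=4 tape=##11[1]1__   (p0,1)→(p0,#,-1)
state=p0 head=3 tape=##1[1]#1__   (p0,1)→(p0,#,-1)
state=p0 head=2 tape=##[1]##1__   (p0,1)→(p0,#,-1)
state=p0 head=1 tape=#[#]###1__   (p0,#)→(p0,1,+1)
state=p0 head=2 tape=#1[#]##1__   (p0,#)→(p0,1,+1)
state=p0 head=3 tape=#11[#]#1__   (p0,#)→(p0,1,+1)
state=p0 head=4 tape=#111[#]1__   (p0,#)→(p0,1,+1)
state=p0 head=5 tape=#1111[1]__   (p0,1)→(p0,#,-1)
state=p0 head=4 tape=#111[1]#__   (p0,1)→(p0,#,-1)
state=p0 head=3 tape=#11[1]##__   (p0,1)→(p0,#,-1)
state=p0 head=2 tape=#1[1]###__   (p0,1)→(p0,#,-1)
state=p0 head=1 tape=#[1]####__   (p0,1)→(p0,#,-1)
state=p0 head=0 tape=[#]#####__   (p0,#)→(p0,1,+1)
state=p0 head=1 tape=1[#]####__   (p0,#)→(p0,1,+1)
state=p0 head=2 tape=11[#]###__   (p0,#)→(p0,1,+1)
state=p0 head=3 tape=111[#]##__   (p0,#)→(p0,1,+1)
state=p0 head=4 tape=1111[#]#__   (p0,#)→(p0,1,+1)
state=p0 head=5 tape=11111[#]__   (p0,#)→(p0,1,+1)
state=p0 head=6 tape=111111[_]_   (p0,_)→(p1,0,+1)
state=p1 head=7 tape=1111110[_]   (p1,_)→(p0,1,-1)
state=p0 head=6 tape=111111[0]1   (p0,0)→(p0,_,+1)
state=p0 head=7 tape=111111_[1]   (p0,1)→(p0,#,-1)
state=p0 head=6 tape=111111[_]#   (p0,_)→(p1,0,+1)
state=p1 head=7 tape=1111110[#]
The non-blank tape span at halt is 1111110#.

1111110#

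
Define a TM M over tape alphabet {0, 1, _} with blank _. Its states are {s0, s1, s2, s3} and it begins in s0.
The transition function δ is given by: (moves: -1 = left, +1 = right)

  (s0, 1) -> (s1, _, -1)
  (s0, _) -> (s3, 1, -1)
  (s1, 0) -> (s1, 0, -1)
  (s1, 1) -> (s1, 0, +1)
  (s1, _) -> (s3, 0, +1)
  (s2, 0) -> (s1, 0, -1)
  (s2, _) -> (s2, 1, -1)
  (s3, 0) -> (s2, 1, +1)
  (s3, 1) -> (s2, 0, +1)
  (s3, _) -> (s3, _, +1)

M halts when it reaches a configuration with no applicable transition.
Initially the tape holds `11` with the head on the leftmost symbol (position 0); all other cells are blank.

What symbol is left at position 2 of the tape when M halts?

s0 | _[1]1_   read 1 → write _, move -1, go to s1
s1 | [_]_1_   read _ → write 0, move +1, go to s3
s3 | 0[_]1_   read _ → write _, move +1, go to s3
s3 | 0_[1]_   read 1 → write 0, move +1, go to s2
s2 | 0_0[_]   read _ → write 1, move -1, go to s2
s2 | 0_[0]1   read 0 → write 0, move -1, go to s1
s1 | 0[_]01   read _ → write 0, move +1, go to s3
s3 | 00[0]1   read 0 → write 1, move +1, go to s2
s2 | 001[1]
Cell 2 holds 1 when M halts.

1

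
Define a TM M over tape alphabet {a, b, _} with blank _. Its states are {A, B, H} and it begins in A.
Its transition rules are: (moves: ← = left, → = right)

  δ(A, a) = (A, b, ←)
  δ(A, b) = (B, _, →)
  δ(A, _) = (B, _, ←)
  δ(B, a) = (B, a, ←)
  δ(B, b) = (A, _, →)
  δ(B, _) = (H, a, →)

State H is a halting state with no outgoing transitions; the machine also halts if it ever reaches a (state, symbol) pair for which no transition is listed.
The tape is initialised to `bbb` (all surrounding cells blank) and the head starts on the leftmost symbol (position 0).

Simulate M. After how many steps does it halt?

4

A | [b]bb__   read b → write _, move →, go to B
B | _[b]b__   read b → write _, move →, go to A
A | __[b]__   read b → write _, move →, go to B
B | ___[_]_   read _ → write a, move →, go to H
H | ___a[_]
M halts after 4 transitions.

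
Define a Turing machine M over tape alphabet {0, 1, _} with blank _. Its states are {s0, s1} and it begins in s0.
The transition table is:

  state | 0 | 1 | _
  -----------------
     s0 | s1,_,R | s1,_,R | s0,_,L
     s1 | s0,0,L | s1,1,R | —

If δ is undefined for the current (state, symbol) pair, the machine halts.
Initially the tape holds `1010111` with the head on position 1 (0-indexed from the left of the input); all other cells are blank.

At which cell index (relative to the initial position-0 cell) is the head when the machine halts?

s0 | 1[0]10111   read 0 → write _, move R, go to s1
s1 | 1_[1]0111   read 1 → write 1, move R, go to s1
s1 | 1_1[0]111   read 0 → write 0, move L, go to s0
s0 | 1_[1]0111   read 1 → write _, move R, go to s1
s1 | 1__[0]111   read 0 → write 0, move L, go to s0
s0 | 1_[_]0111   read _ → write _, move L, go to s0
s0 | 1[_]_0111   read _ → write _, move L, go to s0
s0 | [1]__0111   read 1 → write _, move R, go to s1
s1 | _[_]_0111
At halt the head is at cell 1.

1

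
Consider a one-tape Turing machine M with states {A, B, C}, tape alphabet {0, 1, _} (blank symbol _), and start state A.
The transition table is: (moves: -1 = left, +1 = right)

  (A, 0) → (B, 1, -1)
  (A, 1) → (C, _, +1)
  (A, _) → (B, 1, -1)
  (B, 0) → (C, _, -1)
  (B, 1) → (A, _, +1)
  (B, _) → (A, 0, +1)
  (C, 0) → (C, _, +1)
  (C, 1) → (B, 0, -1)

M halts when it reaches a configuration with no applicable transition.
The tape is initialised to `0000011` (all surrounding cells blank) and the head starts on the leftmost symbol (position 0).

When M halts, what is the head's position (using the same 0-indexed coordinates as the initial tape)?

3

A | _[0]000011   read 0 → write 1, move -1, go to B
B | [_]1000011   read _ → write 0, move +1, go to A
A | 0[1]000011   read 1 → write _, move +1, go to C
C | 0_[0]00011   read 0 → write _, move +1, go to C
C | 0__[0]0011   read 0 → write _, move +1, go to C
C | 0___[0]011   read 0 → write _, move +1, go to C
C | 0____[0]11   read 0 → write _, move +1, go to C
C | 0_____[1]1   read 1 → write 0, move -1, go to B
B | 0____[_]01   read _ → write 0, move +1, go to A
A | 0____0[0]1   read 0 → write 1, move -1, go to B
B | 0____[0]11   read 0 → write _, move -1, go to C
C | 0___[_]_11
At halt the head is at cell 3.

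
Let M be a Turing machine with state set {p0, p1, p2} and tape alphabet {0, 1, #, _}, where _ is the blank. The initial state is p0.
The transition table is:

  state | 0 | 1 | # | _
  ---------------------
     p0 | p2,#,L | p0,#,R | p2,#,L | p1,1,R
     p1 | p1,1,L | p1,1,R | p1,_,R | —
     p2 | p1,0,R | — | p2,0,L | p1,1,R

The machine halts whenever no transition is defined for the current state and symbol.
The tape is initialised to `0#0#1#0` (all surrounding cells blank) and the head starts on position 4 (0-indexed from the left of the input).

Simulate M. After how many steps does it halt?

state=p0 head=4 tape=0#0#[1]#0   (p0,1)→(p0,#,R)
state=p0 head=5 tape=0#0##[#]0   (p0,#)→(p2,#,L)
state=p2 head=4 tape=0#0#[#]#0   (p2,#)→(p2,0,L)
state=p2 head=3 tape=0#0[#]0#0   (p2,#)→(p2,0,L)
state=p2 head=2 tape=0#[0]00#0   (p2,0)→(p1,0,R)
state=p1 head=3 tape=0#0[0]0#0   (p1,0)→(p1,1,L)
state=p1 head=2 tape=0#[0]10#0   (p1,0)→(p1,1,L)
state=p1 head=1 tape=0[#]110#0   (p1,#)→(p1,_,R)
state=p1 head=2 tape=0_[1]10#0   (p1,1)→(p1,1,R)
state=p1 head=3 tape=0_1[1]0#0   (p1,1)→(p1,1,R)
state=p1 head=4 tape=0_11[0]#0   (p1,0)→(p1,1,L)
state=p1 head=3 tape=0_1[1]1#0   (p1,1)→(p1,1,R)
state=p1 head=4 tape=0_11[1]#0   (p1,1)→(p1,1,R)
state=p1 head=5 tape=0_111[#]0   (p1,#)→(p1,_,R)
state=p1 head=6 tape=0_111_[0]   (p1,0)→(p1,1,L)
state=p1 head=5 tape=0_111[_]1
M halts after 15 transitions.

15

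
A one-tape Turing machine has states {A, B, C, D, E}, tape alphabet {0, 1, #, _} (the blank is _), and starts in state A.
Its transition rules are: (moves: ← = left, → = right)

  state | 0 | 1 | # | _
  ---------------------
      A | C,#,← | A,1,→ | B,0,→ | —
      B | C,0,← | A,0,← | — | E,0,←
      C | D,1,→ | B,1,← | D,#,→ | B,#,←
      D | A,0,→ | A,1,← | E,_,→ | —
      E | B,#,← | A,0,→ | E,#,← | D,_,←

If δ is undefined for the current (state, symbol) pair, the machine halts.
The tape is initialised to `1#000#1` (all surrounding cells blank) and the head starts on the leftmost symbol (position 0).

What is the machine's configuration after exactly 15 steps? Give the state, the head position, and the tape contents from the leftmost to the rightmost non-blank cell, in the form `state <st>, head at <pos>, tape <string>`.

A | [1]#000#1   read 1 → write 1, move →, go to A
A | 1[#]000#1   read # → write 0, move →, go to B
B | 10[0]00#1   read 0 → write 0, move ←, go to C
C | 1[0]000#1   read 0 → write 1, move →, go to D
D | 11[0]00#1   read 0 → write 0, move →, go to A
A | 110[0]0#1   read 0 → write #, move ←, go to C
C | 11[0]#0#1   read 0 → write 1, move →, go to D
D | 111[#]0#1   read # → write _, move →, go to E
E | 111_[0]#1   read 0 → write #, move ←, go to B
B | 111[_]##1   read _ → write 0, move ←, go to E
E | 11[1]0##1   read 1 → write 0, move →, go to A
A | 110[0]##1   read 0 → write #, move ←, go to C
C | 11[0]###1   read 0 → write 1, move →, go to D
D | 111[#]##1   read # → write _, move →, go to E
E | 111_[#]#1   read # → write #, move ←, go to E
E | 111[_]##1
After 15 steps: state E, head at 3, tape 111_##1.

state E, head at 3, tape 111_##1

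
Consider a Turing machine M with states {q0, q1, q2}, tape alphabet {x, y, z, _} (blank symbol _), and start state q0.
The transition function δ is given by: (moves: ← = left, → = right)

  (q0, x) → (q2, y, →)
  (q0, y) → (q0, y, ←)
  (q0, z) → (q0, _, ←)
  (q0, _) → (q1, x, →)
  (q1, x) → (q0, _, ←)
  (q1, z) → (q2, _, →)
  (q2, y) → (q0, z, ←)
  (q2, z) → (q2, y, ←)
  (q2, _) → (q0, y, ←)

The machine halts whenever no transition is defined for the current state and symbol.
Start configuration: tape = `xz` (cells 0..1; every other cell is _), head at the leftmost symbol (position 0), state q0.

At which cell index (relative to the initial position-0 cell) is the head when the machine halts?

q0 | _[x]z_   read x → write y, move →, go to q2
q2 | _y[z]_   read z → write y, move ←, go to q2
q2 | _[y]y_   read y → write z, move ←, go to q0
q0 | [_]zy_   read _ → write x, move →, go to q1
q1 | x[z]y_   read z → write _, move →, go to q2
q2 | x_[y]_   read y → write z, move ←, go to q0
q0 | x[_]z_   read _ → write x, move →, go to q1
q1 | xx[z]_   read z → write _, move →, go to q2
q2 | xx_[_]   read _ → write y, move ←, go to q0
q0 | xx[_]y   read _ → write x, move →, go to q1
q1 | xxx[y]
At halt the head is at cell 2.

2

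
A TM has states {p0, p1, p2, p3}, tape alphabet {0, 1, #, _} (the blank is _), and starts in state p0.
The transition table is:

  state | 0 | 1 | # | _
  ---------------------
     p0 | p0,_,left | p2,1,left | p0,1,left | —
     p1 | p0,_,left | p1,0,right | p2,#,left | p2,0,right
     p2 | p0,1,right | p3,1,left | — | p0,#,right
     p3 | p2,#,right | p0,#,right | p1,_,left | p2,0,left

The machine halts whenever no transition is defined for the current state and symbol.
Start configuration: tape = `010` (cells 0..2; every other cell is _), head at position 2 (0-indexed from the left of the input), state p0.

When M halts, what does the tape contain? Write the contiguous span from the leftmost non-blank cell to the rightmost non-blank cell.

state=p0 head=2 tape=___01[0]   (p0,0)→(p0,_,left)
state=p0 head=1 tape=___0[1]_   (p0,1)→(p2,1,left)
state=p2 head=0 tape=___[0]1_   (p2,0)→(p0,1,right)
state=p0 head=1 tape=___1[1]_   (p0,1)→(p2,1,left)
state=p2 head=0 tape=___[1]1_   (p2,1)→(p3,1,left)
state=p3 head=-1 tape=__[_]11_   (p3,_)→(p2,0,left)
state=p2 head=-2 tape=_[_]011_   (p2,_)→(p0,#,right)
state=p0 head=-1 tape=_#[0]11_   (p0,0)→(p0,_,left)
state=p0 head=-2 tape=_[#]_11_   (p0,#)→(p0,1,left)
state=p0 head=-3 tape=[_]1_11_
The non-blank tape span at halt is 1_11.

1_11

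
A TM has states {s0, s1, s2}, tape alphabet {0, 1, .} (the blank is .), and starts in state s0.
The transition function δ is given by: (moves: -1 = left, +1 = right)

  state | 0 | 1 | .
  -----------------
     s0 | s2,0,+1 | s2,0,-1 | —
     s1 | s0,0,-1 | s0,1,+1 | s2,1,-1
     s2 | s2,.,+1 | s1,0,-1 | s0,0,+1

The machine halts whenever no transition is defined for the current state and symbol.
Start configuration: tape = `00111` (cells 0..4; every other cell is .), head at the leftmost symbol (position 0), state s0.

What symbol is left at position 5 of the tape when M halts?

0

state=s0 head=0 tape=.[0]0111..   (s0,0)→(s2,0,+1)
state=s2 head=1 tape=.0[0]111..   (s2,0)→(s2,.,+1)
state=s2 head=2 tape=.0.[1]11..   (s2,1)→(s1,0,-1)
state=s1 head=1 tape=.0[.]011..   (s1,.)→(s2,1,-1)
state=s2 head=0 tape=.[0]1011..   (s2,0)→(s2,.,+1)
state=s2 head=1 tape=..[1]011..   (s2,1)→(s1,0,-1)
state=s1 head=0 tape=.[.]0011..   (s1,.)→(s2,1,-1)
state=s2 head=-1 tape=[.]10011..   (s2,.)→(s0,0,+1)
state=s0 head=0 tape=0[1]0011..   (s0,1)→(s2,0,-1)
state=s2 head=-1 tape=[0]00011..   (s2,0)→(s2,.,+1)
state=s2 head=0 tape=.[0]0011..   (s2,0)→(s2,.,+1)
state=s2 head=1 tape=..[0]011..   (s2,0)→(s2,.,+1)
state=s2 head=2 tape=...[0]11..   (s2,0)→(s2,.,+1)
state=s2 head=3 tape=....[1]1..   (s2,1)→(s1,0,-1)
state=s1 head=2 tape=...[.]01..   (s1,.)→(s2,1,-1)
state=s2 head=1 tape=..[.]101..   (s2,.)→(s0,0,+1)
state=s0 head=2 tape=..0[1]01..   (s0,1)→(s2,0,-1)
state=s2 head=1 tape=..[0]001..   (s2,0)→(s2,.,+1)
state=s2 head=2 tape=...[0]01..   (s2,0)→(s2,.,+1)
state=s2 head=3 tape=....[0]1..   (s2,0)→(s2,.,+1)
state=s2 head=4 tape=.....[1]..   (s2,1)→(s1,0,-1)
state=s1 head=3 tape=....[.]0..   (s1,.)→(s2,1,-1)
state=s2 head=2 tape=...[.]10..   (s2,.)→(s0,0,+1)
state=s0 head=3 tape=...0[1]0..   (s0,1)→(s2,0,-1)
state=s2 head=2 tape=...[0]00..   (s2,0)→(s2,.,+1)
state=s2 head=3 tape=....[0]0..   (s2,0)→(s2,.,+1)
state=s2 head=4 tape=.....[0]..   (s2,0)→(s2,.,+1)
state=s2 head=5 tape=......[.].   (s2,.)→(s0,0,+1)
state=s0 head=6 tape=......0[.]
Cell 5 holds 0 when M halts.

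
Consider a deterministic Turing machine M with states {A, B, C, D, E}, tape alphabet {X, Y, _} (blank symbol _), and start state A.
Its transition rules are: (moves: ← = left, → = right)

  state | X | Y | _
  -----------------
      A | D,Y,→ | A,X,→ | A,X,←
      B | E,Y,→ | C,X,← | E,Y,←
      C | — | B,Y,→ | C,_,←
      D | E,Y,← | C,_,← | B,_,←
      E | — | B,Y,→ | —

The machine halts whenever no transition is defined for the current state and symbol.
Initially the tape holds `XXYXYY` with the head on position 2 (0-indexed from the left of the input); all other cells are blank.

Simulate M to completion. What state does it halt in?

E

state=A head=2 tape=XX[Y]XYY__   (A,Y)→(A,X,→)
state=A head=3 tape=XXX[X]YY__   (A,X)→(D,Y,→)
state=D head=4 tape=XXXY[Y]Y__   (D,Y)→(C,_,←)
state=C head=3 tape=XXX[Y]_Y__   (C,Y)→(B,Y,→)
state=B head=4 tape=XXXY[_]Y__   (B,_)→(E,Y,←)
state=E head=3 tape=XXX[Y]YY__   (E,Y)→(B,Y,→)
state=B head=4 tape=XXXY[Y]Y__   (B,Y)→(C,X,←)
state=C head=3 tape=XXX[Y]XY__   (C,Y)→(B,Y,→)
state=B head=4 tape=XXXY[X]Y__   (B,X)→(E,Y,→)
state=E head=5 tape=XXXYY[Y]__   (E,Y)→(B,Y,→)
state=B head=6 tape=XXXYYY[_]_   (B,_)→(E,Y,←)
state=E head=5 tape=XXXYY[Y]Y_   (E,Y)→(B,Y,→)
state=B head=6 tape=XXXYYY[Y]_   (B,Y)→(C,X,←)
state=C head=5 tape=XXXYY[Y]X_   (C,Y)→(B,Y,→)
state=B head=6 tape=XXXYYY[X]_   (B,X)→(E,Y,→)
state=E head=7 tape=XXXYYYY[_]
No transition is defined for (E, _); M halts in state E.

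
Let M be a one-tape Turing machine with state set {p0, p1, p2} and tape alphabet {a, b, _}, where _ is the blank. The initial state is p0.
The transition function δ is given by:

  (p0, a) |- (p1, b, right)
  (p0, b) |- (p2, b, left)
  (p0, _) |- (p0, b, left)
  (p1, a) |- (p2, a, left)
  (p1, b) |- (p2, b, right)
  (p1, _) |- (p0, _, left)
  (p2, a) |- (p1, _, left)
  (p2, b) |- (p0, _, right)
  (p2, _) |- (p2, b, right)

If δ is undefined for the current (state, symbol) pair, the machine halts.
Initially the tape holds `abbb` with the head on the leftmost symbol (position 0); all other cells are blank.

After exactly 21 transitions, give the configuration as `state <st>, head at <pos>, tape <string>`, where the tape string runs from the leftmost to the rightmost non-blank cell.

state p0, head at 3, tape bbbbbb

p0 | [a]bbb__   read a → write b, move right, go to p1
p1 | b[b]bb__   read b → write b, move right, go to p2
p2 | bb[b]b__   read b → write _, move right, go to p0
p0 | bb_[b]__   read b → write b, move left, go to p2
p2 | bb[_]b__   read _ → write b, move right, go to p2
p2 | bbb[b]__   read b → write _, move right, go to p0
p0 | bbb_[_]_   read _ → write b, move left, go to p0
p0 | bbb[_]b_   read _ → write b, move left, go to p0
p0 | bb[b]bb_   read b → write b, move left, go to p2
p2 | b[b]bbb_   read b → write _, move right, go to p0
p0 | b_[b]bb_   read b → write b, move left, go to p2
p2 | b[_]bbb_   read _ → write b, move right, go to p2
p2 | bb[b]bb_   read b → write _, move right, go to p0
p0 | bb_[b]b_   read b → write b, move left, go to p2
p2 | bb[_]bb_   read _ → write b, move right, go to p2
p2 | bbb[b]b_   read b → write _, move right, go to p0
p0 | bbb_[b]_   read b → write b, move left, go to p2
p2 | bbb[_]b_   read _ → write b, move right, go to p2
p2 | bbbb[b]_   read b → write _, move right, go to p0
p0 | bbbb_[_]   read _ → write b, move left, go to p0
p0 | bbbb[_]b   read _ → write b, move left, go to p0
p0 | bbb[b]bb
After 21 steps: state p0, head at 3, tape bbbbbb.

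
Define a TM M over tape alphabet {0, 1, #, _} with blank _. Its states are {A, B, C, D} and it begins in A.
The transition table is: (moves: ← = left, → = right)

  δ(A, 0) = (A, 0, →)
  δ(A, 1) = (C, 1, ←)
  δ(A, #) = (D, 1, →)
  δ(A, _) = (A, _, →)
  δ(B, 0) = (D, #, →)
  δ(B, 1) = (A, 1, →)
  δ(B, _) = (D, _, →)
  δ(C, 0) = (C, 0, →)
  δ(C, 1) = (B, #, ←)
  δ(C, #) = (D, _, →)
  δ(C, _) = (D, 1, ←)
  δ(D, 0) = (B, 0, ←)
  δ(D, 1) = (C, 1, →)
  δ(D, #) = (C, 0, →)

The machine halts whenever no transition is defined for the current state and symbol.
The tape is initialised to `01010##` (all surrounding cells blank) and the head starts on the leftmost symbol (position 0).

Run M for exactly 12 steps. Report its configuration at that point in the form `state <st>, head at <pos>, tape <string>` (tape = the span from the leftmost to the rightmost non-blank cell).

A | [0]1010##   read 0 → write 0, move →, go to A
A | 0[1]010##   read 1 → write 1, move ←, go to C
C | [0]1010##   read 0 → write 0, move →, go to C
C | 0[1]010##   read 1 → write #, move ←, go to B
B | [0]#010##   read 0 → write #, move →, go to D
D | #[#]010##   read # → write 0, move →, go to C
C | #0[0]10##   read 0 → write 0, move →, go to C
C | #00[1]0##   read 1 → write #, move ←, go to B
B | #0[0]#0##   read 0 → write #, move →, go to D
D | #0#[#]0##   read # → write 0, move →, go to C
C | #0#0[0]##   read 0 → write 0, move →, go to C
C | #0#00[#]#   read # → write _, move →, go to D
D | #0#00_[#]
After 12 steps: state D, head at 6, tape #0#00_#.

state D, head at 6, tape #0#00_#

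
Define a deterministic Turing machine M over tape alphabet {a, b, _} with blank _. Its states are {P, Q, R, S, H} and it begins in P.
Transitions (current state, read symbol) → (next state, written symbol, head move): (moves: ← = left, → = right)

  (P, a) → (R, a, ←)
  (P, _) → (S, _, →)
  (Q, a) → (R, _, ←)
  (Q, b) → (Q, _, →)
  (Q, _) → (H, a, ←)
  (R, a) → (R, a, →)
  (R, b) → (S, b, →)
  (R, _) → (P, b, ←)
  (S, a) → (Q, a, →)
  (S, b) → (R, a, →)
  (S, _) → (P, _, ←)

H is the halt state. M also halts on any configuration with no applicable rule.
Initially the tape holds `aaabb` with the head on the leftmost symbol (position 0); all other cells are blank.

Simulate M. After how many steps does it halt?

15

P | __[a]aabb__   read a → write a, move ←, go to R
R | _[_]aaabb__   read _ → write b, move ←, go to P
P | [_]baaabb__   read _ → write _, move →, go to S
S | _[b]aaabb__   read b → write a, move →, go to R
R | _a[a]aabb__   read a → write a, move →, go to R
R | _aa[a]abb__   read a → write a, move →, go to R
R | _aaa[a]bb__   read a → write a, move →, go to R
R | _aaaa[b]b__   read b → write b, move →, go to S
S | _aaaab[b]__   read b → write a, move →, go to R
R | _aaaaba[_]_   read _ → write b, move ←, go to P
P | _aaaab[a]b_   read a → write a, move ←, go to R
R | _aaaa[b]ab_   read b → write b, move →, go to S
S | _aaaab[a]b_   read a → write a, move →, go to Q
Q | _aaaaba[b]_   read b → write _, move →, go to Q
Q | _aaaaba_[_]   read _ → write a, move ←, go to H
H | _aaaaba[_]a
M halts after 15 transitions.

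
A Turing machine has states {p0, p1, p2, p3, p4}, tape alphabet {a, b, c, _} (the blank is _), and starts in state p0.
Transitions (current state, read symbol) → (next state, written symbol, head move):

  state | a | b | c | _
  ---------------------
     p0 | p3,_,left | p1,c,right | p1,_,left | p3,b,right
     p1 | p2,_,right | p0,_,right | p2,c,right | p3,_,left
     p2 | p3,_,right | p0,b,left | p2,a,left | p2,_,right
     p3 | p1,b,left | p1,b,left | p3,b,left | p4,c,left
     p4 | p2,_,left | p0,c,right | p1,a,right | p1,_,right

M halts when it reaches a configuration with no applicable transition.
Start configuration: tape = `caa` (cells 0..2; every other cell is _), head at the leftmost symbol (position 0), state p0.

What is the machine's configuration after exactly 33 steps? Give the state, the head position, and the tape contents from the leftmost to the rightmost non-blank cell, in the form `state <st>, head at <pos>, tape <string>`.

state p1, head at 3, tape c___c

p0 | ___[c]aa_   read c → write _, move left, go to p1
p1 | __[_]_aa_   read _ → write _, move left, go to p3
p3 | _[_]__aa_   read _ → write c, move left, go to p4
p4 | [_]c__aa_   read _ → write _, move right, go to p1
p1 | _[c]__aa_   read c → write c, move right, go to p2
p2 | _c[_]_aa_   read _ → write _, move right, go to p2
p2 | _c_[_]aa_   read _ → write _, move right, go to p2
p2 | _c__[a]a_   read a → write _, move right, go to p3
p3 | _c___[a]_   read a → write b, move left, go to p1
p1 | _c__[_]b_   read _ → write _, move left, go to p3
p3 | _c_[_]_b_   read _ → write c, move left, go to p4
p4 | _c[_]c_b_   read _ → write _, move right, go to p1
p1 | _c_[c]_b_   read c → write c, move right, go to p2
p2 | _c_c[_]b_   read _ → write _, move right, go to p2
p2 | _c_c_[b]_   read b → write b, move left, go to p0
p0 | _c_c[_]b_   read _ → write b, move right, go to p3
p3 | _c_cb[b]_   read b → write b, move left, go to p1
p1 | _c_c[b]b_   read b → write _, move right, go to p0
p0 | _c_c_[b]_   read b → write c, move right, go to p1
p1 | _c_c_c[_]   read _ → write _, move left, go to p3
p3 | _c_c_[c]_   read c → write b, move left, go to p3
p3 | _c_c[_]b_   read _ → write c, move left, go to p4
p4 | _c_[c]cb_   read c → write a, move right, go to p1
p1 | _c_a[c]b_   read c → write c, move right, go to p2
p2 | _c_ac[b]_   read b → write b, move left, go to p0
p0 | _c_a[c]b_   read c → write _, move left, go to p1
p1 | _c_[a]_b_   read a → write _, move right, go to p2
p2 | _c__[_]b_   read _ → write _, move right, go to p2
p2 | _c___[b]_   read b → write b, move left, go to p0
p0 | _c__[_]b_   read _ → write b, move right, go to p3
p3 | _c__b[b]_   read b → write b, move left, go to p1
p1 | _c__[b]b_   read b → write _, move right, go to p0
p0 | _c___[b]_   read b → write c, move right, go to p1
p1 | _c___c[_]
After 33 steps: state p1, head at 3, tape c___c.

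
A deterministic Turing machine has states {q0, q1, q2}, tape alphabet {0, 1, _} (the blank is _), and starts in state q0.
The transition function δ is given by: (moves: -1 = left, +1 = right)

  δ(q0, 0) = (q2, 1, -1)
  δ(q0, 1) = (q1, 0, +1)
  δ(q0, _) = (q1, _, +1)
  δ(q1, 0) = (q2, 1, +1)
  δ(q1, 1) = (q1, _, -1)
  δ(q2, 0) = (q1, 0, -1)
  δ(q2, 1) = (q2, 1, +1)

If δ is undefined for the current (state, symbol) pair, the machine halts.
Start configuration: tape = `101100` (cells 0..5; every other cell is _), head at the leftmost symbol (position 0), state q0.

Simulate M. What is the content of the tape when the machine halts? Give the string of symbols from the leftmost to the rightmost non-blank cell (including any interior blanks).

1___00

state=q0 head=0 tape=[1]01100   (q0,1)→(q1,0,+1)
state=q1 head=1 tape=0[0]1100   (q1,0)→(q2,1,+1)
state=q2 head=2 tape=01[1]100   (q2,1)→(q2,1,+1)
state=q2 head=3 tape=011[1]00   (q2,1)→(q2,1,+1)
state=q2 head=4 tape=0111[0]0   (q2,0)→(q1,0,-1)
state=q1 head=3 tape=011[1]00   (q1,1)→(q1,_,-1)
state=q1 head=2 tape=01[1]_00   (q1,1)→(q1,_,-1)
state=q1 head=1 tape=0[1]__00   (q1,1)→(q1,_,-1)
state=q1 head=0 tape=[0]___00   (q1,0)→(q2,1,+1)
state=q2 head=1 tape=1[_]__00
The non-blank tape span at halt is 1___00.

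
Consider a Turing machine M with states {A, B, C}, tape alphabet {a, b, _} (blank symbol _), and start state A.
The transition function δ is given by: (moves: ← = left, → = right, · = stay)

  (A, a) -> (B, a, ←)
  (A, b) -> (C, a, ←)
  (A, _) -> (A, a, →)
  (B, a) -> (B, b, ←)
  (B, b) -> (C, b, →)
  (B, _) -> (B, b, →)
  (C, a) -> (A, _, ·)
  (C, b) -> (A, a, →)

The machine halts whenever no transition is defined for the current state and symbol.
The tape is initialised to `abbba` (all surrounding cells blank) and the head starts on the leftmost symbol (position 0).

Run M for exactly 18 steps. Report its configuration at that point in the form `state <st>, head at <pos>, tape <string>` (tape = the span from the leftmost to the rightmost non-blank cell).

A | _[a]bbba   read a → write a, move ←, go to B
B | [_]abbba   read _ → write b, move →, go to B
B | b[a]bbba   read a → write b, move ←, go to B
B | [b]bbbba   read b → write b, move →, go to C
C | b[b]bbba   read b → write a, move →, go to A
A | ba[b]bba   read b → write a, move ←, go to C
C | b[a]abba   read a → write _, move ·, go to A
A | b[_]abba   read _ → write a, move →, go to A
A | ba[a]bba   read a → write a, move ←, go to B
B | b[a]abba   read a → write b, move ←, go to B
B | [b]babba   read b → write b, move →, go to C
C | b[b]abba   read b → write a, move →, go to A
A | ba[a]bba   read a → write a, move ←, go to B
B | b[a]abba   read a → write b, move ←, go to B
B | [b]babba   read b → write b, move →, go to C
C | b[b]abba   read b → write a, move →, go to A
A | ba[a]bba   read a → write a, move ←, go to B
B | b[a]abba   read a → write b, move ←, go to B
B | [b]babba
After 18 steps: state B, head at -1, tape bbabba.

state B, head at -1, tape bbabba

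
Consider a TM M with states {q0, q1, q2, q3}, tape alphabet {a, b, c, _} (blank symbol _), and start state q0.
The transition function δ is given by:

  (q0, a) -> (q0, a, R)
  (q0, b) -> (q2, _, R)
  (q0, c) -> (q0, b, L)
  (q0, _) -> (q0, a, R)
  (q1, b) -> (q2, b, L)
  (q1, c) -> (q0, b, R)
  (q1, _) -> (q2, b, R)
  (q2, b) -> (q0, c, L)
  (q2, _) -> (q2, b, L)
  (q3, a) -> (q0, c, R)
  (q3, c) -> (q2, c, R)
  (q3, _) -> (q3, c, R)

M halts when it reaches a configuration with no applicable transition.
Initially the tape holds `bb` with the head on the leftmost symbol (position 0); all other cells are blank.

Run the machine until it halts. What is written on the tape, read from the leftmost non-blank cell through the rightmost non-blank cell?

state=q0 head=0 tape=[b]b_   (q0,b)→(q2,_,R)
state=q2 head=1 tape=_[b]_   (q2,b)→(q0,c,L)
state=q0 head=0 tape=[_]c_   (q0,_)→(q0,a,R)
state=q0 head=1 tape=a[c]_   (q0,c)→(q0,b,L)
state=q0 head=0 tape=[a]b_   (q0,a)→(q0,a,R)
state=q0 head=1 tape=a[b]_   (q0,b)→(q2,_,R)
state=q2 head=2 tape=a_[_]   (q2,_)→(q2,b,L)
state=q2 head=1 tape=a[_]b   (q2,_)→(q2,b,L)
state=q2 head=0 tape=[a]bb
The non-blank tape span at halt is abb.

abb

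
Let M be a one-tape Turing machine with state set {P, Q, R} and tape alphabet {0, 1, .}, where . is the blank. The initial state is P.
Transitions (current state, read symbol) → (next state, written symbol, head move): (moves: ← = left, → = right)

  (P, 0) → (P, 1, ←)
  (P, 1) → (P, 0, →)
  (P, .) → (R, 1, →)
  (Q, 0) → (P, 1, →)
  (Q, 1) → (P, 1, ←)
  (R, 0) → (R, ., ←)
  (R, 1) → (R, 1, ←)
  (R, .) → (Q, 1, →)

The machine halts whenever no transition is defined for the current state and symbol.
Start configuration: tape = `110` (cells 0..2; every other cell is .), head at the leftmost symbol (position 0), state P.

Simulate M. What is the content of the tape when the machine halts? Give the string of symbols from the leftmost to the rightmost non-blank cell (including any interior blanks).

P | ..[1]10...   read 1 → write 0, move →, go to P
P | ..0[1]0...   read 1 → write 0, move →, go to P
P | ..00[0]...   read 0 → write 1, move ←, go to P
P | ..0[0]1...   read 0 → write 1, move ←, go to P
P | ..[0]11...   read 0 → write 1, move ←, go to P
P | .[.]111...   read . → write 1, move →, go to R
R | .1[1]11...   read 1 → write 1, move ←, go to R
R | .[1]111...   read 1 → write 1, move ←, go to R
R | [.]1111...   read . → write 1, move →, go to Q
Q | 1[1]111...   read 1 → write 1, move ←, go to P
P | [1]1111...   read 1 → write 0, move →, go to P
P | 0[1]111...   read 1 → write 0, move →, go to P
P | 00[1]11...   read 1 → write 0, move →, go to P
P | 000[1]1...   read 1 → write 0, move →, go to P
P | 0000[1]...   read 1 → write 0, move →, go to P
P | 00000[.]..   read . → write 1, move →, go to R
R | 000001[.].   read . → write 1, move →, go to Q
Q | 0000011[.]
The non-blank tape span at halt is 0000011.

0000011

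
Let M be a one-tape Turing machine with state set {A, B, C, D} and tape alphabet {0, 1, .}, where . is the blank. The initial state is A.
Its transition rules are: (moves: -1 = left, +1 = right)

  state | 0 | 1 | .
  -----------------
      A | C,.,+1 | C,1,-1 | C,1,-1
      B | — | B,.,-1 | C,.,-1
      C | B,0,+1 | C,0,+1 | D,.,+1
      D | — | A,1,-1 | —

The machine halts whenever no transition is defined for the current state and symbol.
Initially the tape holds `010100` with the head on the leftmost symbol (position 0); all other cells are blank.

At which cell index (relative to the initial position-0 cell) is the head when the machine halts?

2

A | [0]10100   read 0 → write ., move +1, go to C
C | .[1]0100   read 1 → write 0, move +1, go to C
C | .0[0]100   read 0 → write 0, move +1, go to B
B | .00[1]00   read 1 → write ., move -1, go to B
B | .0[0].00
At halt the head is at cell 2.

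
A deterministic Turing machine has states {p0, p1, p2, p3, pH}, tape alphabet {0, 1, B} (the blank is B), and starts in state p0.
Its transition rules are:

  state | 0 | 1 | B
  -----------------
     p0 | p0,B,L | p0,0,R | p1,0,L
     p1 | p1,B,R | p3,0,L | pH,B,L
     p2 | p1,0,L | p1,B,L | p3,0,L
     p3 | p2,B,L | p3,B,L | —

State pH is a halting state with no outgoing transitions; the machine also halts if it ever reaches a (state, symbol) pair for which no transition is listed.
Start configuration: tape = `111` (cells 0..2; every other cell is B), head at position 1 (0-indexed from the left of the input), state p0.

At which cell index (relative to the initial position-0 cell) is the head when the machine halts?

p0 | 1[1]1BB   read 1 → write 0, move R, go to p0
p0 | 10[1]BB   read 1 → write 0, move R, go to p0
p0 | 100[B]B   read B → write 0, move L, go to p1
p1 | 10[0]0B   read 0 → write B, move R, go to p1
p1 | 10B[0]B   read 0 → write B, move R, go to p1
p1 | 10BB[B]   read B → write B, move L, go to pH
pH | 10B[B]B
At halt the head is at cell 3.

3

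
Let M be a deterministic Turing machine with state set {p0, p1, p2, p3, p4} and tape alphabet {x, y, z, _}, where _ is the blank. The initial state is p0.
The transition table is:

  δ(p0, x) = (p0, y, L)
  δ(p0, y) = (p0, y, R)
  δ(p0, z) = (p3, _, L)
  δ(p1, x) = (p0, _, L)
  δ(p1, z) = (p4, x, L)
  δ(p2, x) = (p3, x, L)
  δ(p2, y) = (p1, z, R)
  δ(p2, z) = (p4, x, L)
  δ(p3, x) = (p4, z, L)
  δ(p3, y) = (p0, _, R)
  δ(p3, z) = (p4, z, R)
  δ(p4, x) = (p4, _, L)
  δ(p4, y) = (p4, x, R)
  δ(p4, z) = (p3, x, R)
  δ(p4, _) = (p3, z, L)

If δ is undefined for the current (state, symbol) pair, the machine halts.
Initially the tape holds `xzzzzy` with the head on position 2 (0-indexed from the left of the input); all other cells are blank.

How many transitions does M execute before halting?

state=p0 head=2 tape=xz[z]zzy_   (p0,z)→(p3,_,L)
state=p3 head=1 tape=x[z]_zzy_   (p3,z)→(p4,z,R)
state=p4 head=2 tape=xz[_]zzy_   (p4,_)→(p3,z,L)
state=p3 head=1 tape=x[z]zzzy_   (p3,z)→(p4,z,R)
state=p4 head=2 tape=xz[z]zzy_   (p4,z)→(p3,x,R)
state=p3 head=3 tape=xzx[z]zy_   (p3,z)→(p4,z,R)
state=p4 head=4 tape=xzxz[z]y_   (p4,z)→(p3,x,R)
state=p3 head=5 tape=xzxzx[y]_   (p3,y)→(p0,_,R)
state=p0 head=6 tape=xzxzx_[_]
M halts after 8 transitions.

8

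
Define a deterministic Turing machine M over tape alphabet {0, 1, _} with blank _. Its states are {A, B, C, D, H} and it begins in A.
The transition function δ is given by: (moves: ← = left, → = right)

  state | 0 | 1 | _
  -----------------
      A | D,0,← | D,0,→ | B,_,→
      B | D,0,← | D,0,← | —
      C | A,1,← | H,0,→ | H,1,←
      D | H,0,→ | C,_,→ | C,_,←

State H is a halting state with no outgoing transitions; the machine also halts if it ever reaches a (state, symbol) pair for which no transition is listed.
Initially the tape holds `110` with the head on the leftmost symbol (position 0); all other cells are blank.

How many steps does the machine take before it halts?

state=A head=0 tape=___[1]10   (A,1)→(D,0,→)
state=D head=1 tape=___0[1]0   (D,1)→(C,_,→)
state=C head=2 tape=___0_[0]   (C,0)→(A,1,←)
state=A head=1 tape=___0[_]1   (A,_)→(B,_,→)
state=B head=2 tape=___0_[1]   (B,1)→(D,0,←)
state=D head=1 tape=___0[_]0   (D,_)→(C,_,←)
state=C head=0 tape=___[0]_0   (C,0)→(A,1,←)
state=A head=-1 tape=__[_]1_0   (A,_)→(B,_,→)
state=B head=0 tape=___[1]_0   (B,1)→(D,0,←)
state=D head=-1 tape=__[_]0_0   (D,_)→(C,_,←)
state=C head=-2 tape=_[_]_0_0   (C,_)→(H,1,←)
state=H head=-3 tape=[_]1_0_0
M halts after 11 transitions.

11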